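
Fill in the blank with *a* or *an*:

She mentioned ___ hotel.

The indefinite article is chosen by the initial *sound* of the following word, not its spelling.
*hotel* begins with the sound /h/ (h is pronounced) — a consonant sound.
So the article is *a*: She mentioned a hotel.

a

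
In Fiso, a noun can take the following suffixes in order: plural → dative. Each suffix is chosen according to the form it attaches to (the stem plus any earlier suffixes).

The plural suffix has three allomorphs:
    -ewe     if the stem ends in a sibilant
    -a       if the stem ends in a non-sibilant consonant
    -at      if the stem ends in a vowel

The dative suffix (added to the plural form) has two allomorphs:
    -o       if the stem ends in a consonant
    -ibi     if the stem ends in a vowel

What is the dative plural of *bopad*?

bopadaibi

Since the final sound of *bopad* is /d/ (a non-sibilant consonant), it takes -a, giving *bopada*.
The final sound of the plural form *bopada* is /a/, which is a vowel, so the dative suffix is -ibi, giving *bopadaibi*.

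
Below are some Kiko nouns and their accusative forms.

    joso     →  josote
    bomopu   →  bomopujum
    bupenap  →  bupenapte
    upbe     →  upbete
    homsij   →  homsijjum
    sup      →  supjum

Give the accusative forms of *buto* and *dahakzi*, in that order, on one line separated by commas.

The pattern is height harmony: -jum when the last vowel of the stem is a high vowel (*bomopu*, *homsij*, *sup*); -te when the last vowel of the stem is a non-high vowel (*joso*, *bupenap*, *upbe*).
The last vowel of *buto* is /o/, which is a non-high vowel, so the suffix is -te, giving *butote*.
The last vowel of *dahakzi* is /i/, which is a high vowel, so the suffix is -jum, giving *dahakzijum*.

butote, dahakzijum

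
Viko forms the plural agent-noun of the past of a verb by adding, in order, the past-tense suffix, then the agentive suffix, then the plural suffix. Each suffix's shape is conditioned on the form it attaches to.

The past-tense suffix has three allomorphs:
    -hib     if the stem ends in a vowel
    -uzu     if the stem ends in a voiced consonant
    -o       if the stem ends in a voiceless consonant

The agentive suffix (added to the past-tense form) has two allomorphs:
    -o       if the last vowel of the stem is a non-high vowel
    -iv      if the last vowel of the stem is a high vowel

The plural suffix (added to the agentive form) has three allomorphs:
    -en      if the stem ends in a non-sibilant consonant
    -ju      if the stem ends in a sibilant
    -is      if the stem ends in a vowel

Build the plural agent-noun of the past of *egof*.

egofoois

The final sound of *egof* is /f/, which is a voiceless consonant, so the past-tense suffix is -o, giving *egofo*.
The last vowel of the past-tense form *egofo* is /o/, which is a non-high vowel, so the agentive suffix is -o, giving *egofoo*.
Since the final sound of the agentive form *egofoo* is /o/ (a vowel), it takes -is, giving *egofoois*.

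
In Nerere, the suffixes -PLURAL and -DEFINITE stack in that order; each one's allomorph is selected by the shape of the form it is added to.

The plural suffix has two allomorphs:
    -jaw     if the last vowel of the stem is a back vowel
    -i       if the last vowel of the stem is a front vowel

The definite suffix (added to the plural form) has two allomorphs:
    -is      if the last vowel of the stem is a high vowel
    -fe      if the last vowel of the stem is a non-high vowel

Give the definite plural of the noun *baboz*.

The last vowel of *baboz* is /o/, which is a back vowel, so the plural suffix is -jaw, giving *babozjaw*.
Since the last vowel of the plural form *babozjaw* is /a/ (a non-high vowel), it takes -fe, giving *babozjawfe*.

babozjawfe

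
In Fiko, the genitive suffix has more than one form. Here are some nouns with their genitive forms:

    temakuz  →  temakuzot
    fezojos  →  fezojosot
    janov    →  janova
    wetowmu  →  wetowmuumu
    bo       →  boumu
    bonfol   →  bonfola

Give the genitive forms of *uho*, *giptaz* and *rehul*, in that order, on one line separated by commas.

The pattern is sibilance of the final sound: -ot when the stem ends in a sibilant (*temakuz*, *fezojos*); -a when the stem ends in a non-sibilant consonant (*janov*, *bonfol*); -umu when the stem ends in a vowel (*wetowmu*, *bo*).
The final sound of *uho* is /o/, which is a vowel, so the suffix is -umu, giving *uhoumu*.
The final sound of *giptaz* is /z/, which is a sibilant, so the suffix is -ot, giving *giptazot*.
The final sound of *rehul* is /l/, which is a non-sibilant consonant, so the suffix is -a, giving *rehula*.

uhoumu, giptazot, rehula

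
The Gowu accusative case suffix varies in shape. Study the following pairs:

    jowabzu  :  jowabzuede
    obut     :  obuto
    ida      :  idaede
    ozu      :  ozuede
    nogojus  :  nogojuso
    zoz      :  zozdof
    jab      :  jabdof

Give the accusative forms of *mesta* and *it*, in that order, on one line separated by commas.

The suffix is conditioned by the final sound: -o when the stem ends in a voiceless consonant (*obut*, *nogojus*); -dof when the stem ends in a voiced consonant (*zoz*, *jab*); -ede when the stem ends in a vowel (*jowabzu*, *ida*, *ozu*).
*mesta*: final sound = /a/, a vowel → -ede → *mestaede*.
*it* — final sound /t/ (a voiceless consonant) → -o → *ito*.

mestaede, ito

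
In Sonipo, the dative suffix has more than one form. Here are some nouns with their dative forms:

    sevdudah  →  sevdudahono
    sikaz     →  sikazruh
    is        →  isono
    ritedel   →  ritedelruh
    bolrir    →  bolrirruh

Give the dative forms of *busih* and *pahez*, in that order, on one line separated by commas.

busihono, pahezruh

Looking at the final consonant of each stem: -ono when the stem ends in a voiceless consonant (*sevdudah*, *is*); -ruh when the stem ends in a voiced consonant (*sikaz*, *ritedel*, *bolrir*).
*busih* — final consonant /h/ (voiceless) → -ono → *busihono*.
*pahez* — final consonant /z/ (voiced) → -ruh → *pahezruh*.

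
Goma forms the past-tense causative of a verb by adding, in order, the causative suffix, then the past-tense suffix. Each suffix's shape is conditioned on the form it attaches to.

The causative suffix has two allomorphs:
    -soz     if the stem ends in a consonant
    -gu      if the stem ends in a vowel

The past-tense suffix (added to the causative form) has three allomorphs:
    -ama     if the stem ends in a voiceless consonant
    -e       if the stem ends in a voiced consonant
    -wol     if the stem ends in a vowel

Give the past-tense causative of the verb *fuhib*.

fuhibsoze

Since the final sound of *fuhib* is /b/ (a consonant), it takes -soz, giving *fuhibsoz*.
The causative form *fuhibsoz*: final sound = /z/, a voiced consonant → -e → *fuhibsoze*.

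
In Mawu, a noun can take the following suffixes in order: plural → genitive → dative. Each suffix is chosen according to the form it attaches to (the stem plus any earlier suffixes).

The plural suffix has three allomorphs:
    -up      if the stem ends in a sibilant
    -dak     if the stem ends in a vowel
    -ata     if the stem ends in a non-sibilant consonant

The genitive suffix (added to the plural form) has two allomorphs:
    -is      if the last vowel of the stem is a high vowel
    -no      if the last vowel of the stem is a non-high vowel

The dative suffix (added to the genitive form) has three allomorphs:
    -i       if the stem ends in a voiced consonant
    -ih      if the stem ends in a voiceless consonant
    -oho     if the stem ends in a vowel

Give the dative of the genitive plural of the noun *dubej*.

dubejatanooho

*dubej* — final sound /j/ (a non-sibilant consonant) → -ata → *dubejata*.
The plural form *dubejata*: last vowel = /a/, a non-high vowel → -no → *dubejatano*.
The genitive form *dubejatano*: final sound = /o/, a vowel → -oho → *dubejatanooho*.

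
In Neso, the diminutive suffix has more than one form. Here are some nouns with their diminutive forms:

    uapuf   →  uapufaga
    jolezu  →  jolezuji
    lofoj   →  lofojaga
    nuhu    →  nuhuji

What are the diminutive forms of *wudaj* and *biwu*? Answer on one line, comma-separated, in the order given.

wudajaga, biwuji

Looking at the final sound of each stem: -aga when the stem ends in a consonant (*uapuf*, *lofoj*); -ji when the stem ends in a vowel (*jolezu*, *nuhu*).
Since the final sound of *wudaj* is /j/ (a consonant), it takes -aga, giving *wudajaga*.
Since the final sound of *biwu* is /u/ (a vowel), it takes -ji, giving *biwuji*.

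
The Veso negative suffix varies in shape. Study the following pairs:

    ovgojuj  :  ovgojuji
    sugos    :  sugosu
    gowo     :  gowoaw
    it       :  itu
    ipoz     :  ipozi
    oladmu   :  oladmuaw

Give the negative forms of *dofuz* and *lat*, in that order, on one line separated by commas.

Looking at the final sound of each stem: -u when the stem ends in a voiceless consonant (*sugos*, *it*); -i when the stem ends in a voiced consonant (*ovgojuj*, *ipoz*); -aw when the stem ends in a vowel (*gowo*, *oladmu*).
Since the final sound of *dofuz* is /z/ (a voiced consonant), it takes -i, giving *dofuzi*.
*lat*: final sound = /t/, a voiceless consonant → -u → *latu*.

dofuzi, latu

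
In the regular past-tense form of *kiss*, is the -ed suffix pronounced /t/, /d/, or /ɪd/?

The stem *kiss* ends in a voiceless consonant other than /t/.
The -ed suffix is realized as /ɪd/ after /t, d/; as /t/ after other voiceless consonants; and as /d/ after other voiced sounds.
So -ed on *kiss* is pronounced /t/.

/t/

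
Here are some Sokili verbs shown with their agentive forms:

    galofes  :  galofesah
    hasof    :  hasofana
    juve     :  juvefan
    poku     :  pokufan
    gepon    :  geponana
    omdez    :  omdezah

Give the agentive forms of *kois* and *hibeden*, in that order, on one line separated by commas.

The suffix is conditioned by the final sound: -ah when the stem ends in a sibilant (*galofes*, *omdez*); -ana when the stem ends in a non-sibilant consonant (*hasof*, *gepon*); -fan when the stem ends in a vowel (*juve*, *poku*).
*kois* — final sound /s/ (a sibilant) → -ah → *koisah*.
*hibeden*: final sound = /n/, a non-sibilant consonant → -ana → *hibedenana*.

koisah, hibedenana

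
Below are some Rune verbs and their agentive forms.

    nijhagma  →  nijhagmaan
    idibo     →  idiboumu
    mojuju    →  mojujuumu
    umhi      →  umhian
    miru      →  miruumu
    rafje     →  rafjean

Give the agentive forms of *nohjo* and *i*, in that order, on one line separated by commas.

nohjoumu, ian

The alternation tracks the last vowel of the stem — -umu when the last vowel of the stem is a rounded vowel (*idibo*, *mojuju*, *miru*); -an when the last vowel of the stem is an unrounded vowel (*nijhagma*, *umhi*, *rafje*).
Since the last vowel of *nohjo* is /o/ (a rounded vowel), it takes -umu, giving *nohjoumu*.
*i* — last vowel /i/ (an unrounded vowel) → -an → *ian*.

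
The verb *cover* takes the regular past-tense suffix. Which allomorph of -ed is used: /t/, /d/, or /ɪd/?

/d/

The stem *cover* ends in a voiced sound other than /d/.
The -ed suffix is realized as /ɪd/ after /t, d/; as /t/ after other voiceless consonants; and as /d/ after other voiced sounds.
So -ed on *cover* is pronounced /d/.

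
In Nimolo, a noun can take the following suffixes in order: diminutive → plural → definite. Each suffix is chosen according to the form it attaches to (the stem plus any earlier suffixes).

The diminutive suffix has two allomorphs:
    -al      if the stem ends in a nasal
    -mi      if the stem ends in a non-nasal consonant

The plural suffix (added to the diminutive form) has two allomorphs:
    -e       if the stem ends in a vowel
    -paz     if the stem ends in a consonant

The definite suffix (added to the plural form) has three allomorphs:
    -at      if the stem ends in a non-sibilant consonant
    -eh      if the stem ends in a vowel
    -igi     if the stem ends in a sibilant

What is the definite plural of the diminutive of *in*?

inalpazigi

*in* — final consonant /n/ (a nasal) → -al → *inal*.
Since the final sound of the diminutive form *inal* is /l/ (a consonant), it takes -paz, giving *inalpaz*.
The plural form *inalpaz*: final sound = /z/, a sibilant → -igi → *inalpazigi*.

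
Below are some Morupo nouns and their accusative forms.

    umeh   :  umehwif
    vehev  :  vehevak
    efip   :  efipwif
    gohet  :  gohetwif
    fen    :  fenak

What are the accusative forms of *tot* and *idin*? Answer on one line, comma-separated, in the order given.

totwif, idinak

The pattern is voicing of the final consonant: -wif when the stem ends in a voiceless consonant (*umeh*, *efip*, *gohet*); -ak when the stem ends in a voiced consonant (*vehev*, *fen*).
Since the final consonant of *tot* is /t/ (voiceless), it takes -wif, giving *totwif*.
*idin* — final consonant /n/ (voiced) → -ak → *idinak*.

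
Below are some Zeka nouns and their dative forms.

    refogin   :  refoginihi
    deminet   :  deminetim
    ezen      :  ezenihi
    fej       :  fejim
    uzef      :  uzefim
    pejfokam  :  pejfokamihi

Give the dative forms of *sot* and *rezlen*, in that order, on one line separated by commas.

Looking at the final consonant of each stem: -ihi when the stem ends in a nasal (*refogin*, *ezen*, *pejfokam*); -im when the stem ends in a non-nasal consonant (*deminet*, *fej*, *uzef*).
*sot*: final consonant = /t/, non-nasal → -im → *sotim*.
*rezlen* — final consonant /n/ (a nasal) → -ihi → *rezlenihi*.

sotim, rezlenihi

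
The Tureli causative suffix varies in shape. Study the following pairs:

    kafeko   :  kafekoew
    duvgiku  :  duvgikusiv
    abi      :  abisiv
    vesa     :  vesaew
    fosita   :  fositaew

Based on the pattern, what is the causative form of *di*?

disiv

The pattern is height harmony: -siv when the last vowel of the stem is a high vowel (*duvgiku*, *abi*); -ew when the last vowel of the stem is a non-high vowel (*kafeko*, *vesa*, *fosita*).
Since the last vowel of *di* is /i/ (a high vowel), it takes -siv, giving *disiv*.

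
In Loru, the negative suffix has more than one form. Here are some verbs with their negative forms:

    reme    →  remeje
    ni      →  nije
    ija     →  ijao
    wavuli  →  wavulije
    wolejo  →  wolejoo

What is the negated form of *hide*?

The alternation tracks the last vowel of the stem — -je when the last vowel of the stem is a front vowel (*reme*, *ni*, *wavuli*); -o when the last vowel of the stem is a back vowel (*ija*, *wolejo*).
Since the last vowel of *hide* is /e/ (a front vowel), it takes -je, giving *hideje*.

hideje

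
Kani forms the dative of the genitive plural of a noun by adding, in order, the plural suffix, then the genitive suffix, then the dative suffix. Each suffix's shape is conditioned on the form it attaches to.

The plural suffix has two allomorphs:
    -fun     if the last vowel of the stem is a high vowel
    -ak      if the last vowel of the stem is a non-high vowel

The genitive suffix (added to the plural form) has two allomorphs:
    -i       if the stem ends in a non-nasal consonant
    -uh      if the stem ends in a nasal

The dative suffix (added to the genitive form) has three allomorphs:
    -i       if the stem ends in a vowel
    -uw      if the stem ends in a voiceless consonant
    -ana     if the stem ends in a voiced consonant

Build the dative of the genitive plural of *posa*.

*posa* — last vowel /a/ (a non-high vowel) → -ak → *posaak*.
Since the final consonant of the plural form *posaak* is /k/ (non-nasal), it takes -i, giving *posaaki*.
The final sound of the genitive form *posaaki* is /i/, which is a vowel, so the dative suffix is -i, giving *posaakii*.

posaakii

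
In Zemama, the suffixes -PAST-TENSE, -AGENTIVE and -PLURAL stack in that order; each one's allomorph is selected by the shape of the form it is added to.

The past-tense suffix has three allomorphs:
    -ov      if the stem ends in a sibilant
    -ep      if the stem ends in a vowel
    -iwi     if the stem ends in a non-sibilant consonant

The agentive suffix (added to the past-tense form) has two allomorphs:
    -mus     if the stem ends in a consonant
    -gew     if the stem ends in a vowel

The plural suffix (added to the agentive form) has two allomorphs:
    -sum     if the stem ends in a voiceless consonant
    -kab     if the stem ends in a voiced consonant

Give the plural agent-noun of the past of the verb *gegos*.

*gegos* — final sound /s/ (a sibilant) → -ov → *gegosov*.
The past-tense form *gegosov*: final sound = /v/, a consonant → -mus → *gegosovmus*.
Since the final consonant of the agentive form *gegosovmus* is /s/ (voiceless), it takes -sum, giving *gegosovmussum*.

gegosovmussum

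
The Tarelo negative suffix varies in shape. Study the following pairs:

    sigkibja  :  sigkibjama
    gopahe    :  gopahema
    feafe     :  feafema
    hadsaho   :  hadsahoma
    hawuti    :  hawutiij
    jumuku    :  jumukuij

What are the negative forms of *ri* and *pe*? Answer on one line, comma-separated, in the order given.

The pattern is height harmony: -ij when the last vowel of the stem is a high vowel (*hawuti*, *jumuku*); -ma when the last vowel of the stem is a non-high vowel (*sigkibja*, *gopahe*, *feafe*, *hadsaho*).
*ri* — last vowel /i/ (a high vowel) → -ij → *riij*.
The last vowel of *pe* is /e/, which is a non-high vowel, so the suffix is -ma, giving *pema*.

riij, pema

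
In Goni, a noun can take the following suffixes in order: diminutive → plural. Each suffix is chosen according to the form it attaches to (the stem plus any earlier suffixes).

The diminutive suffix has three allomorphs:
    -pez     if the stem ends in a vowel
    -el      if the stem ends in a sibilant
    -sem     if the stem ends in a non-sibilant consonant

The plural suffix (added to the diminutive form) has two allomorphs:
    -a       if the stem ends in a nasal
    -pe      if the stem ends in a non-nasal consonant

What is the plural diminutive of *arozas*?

The final sound of *arozas* is /s/, which is a sibilant, so the diminutive suffix is -el, giving *arozasel*.
The diminutive form *arozasel*: final consonant = /l/, non-nasal → -pe → *arozaselpe*.

arozaselpe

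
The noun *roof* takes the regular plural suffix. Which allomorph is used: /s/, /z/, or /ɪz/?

/s/

The stem *roof* ends in a voiceless non-sibilant consonant.
The plural suffix surfaces as /ɪz/ after sibilants, /s/ after other voiceless consonants, and /z/ after other voiced sounds.
So the plural -s on *roof* is pronounced /s/.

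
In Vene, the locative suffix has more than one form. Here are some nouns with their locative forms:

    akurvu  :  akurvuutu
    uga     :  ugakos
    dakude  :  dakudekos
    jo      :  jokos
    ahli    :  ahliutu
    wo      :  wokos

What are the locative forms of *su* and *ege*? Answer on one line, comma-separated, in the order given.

The pattern is height harmony: -utu when the last vowel of the stem is a high vowel (*akurvu*, *ahli*); -kos when the last vowel of the stem is a non-high vowel (*uga*, *dakude*, *jo*, *wo*).
The last vowel of *su* is /u/, which is a high vowel, so the suffix is -utu, giving *suutu*.
Since the last vowel of *ege* is /e/ (a non-high vowel), it takes -kos, giving *egekos*.

suutu, egekos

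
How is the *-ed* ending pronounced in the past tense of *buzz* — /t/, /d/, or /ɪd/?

/d/

The stem *buzz* ends in a voiced sound other than /d/.
The -ed suffix is realized as /ɪd/ after /t, d/; as /t/ after other voiceless consonants; and as /d/ after other voiced sounds.
So -ed on *buzz* is pronounced /d/.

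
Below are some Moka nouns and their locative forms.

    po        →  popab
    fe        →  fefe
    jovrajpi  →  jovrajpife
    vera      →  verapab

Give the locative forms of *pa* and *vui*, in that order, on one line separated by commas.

papab, vuife

The alternation tracks the last vowel of the stem — -fe when the last vowel of the stem is a front vowel (*fe*, *jovrajpi*); -pab when the last vowel of the stem is a back vowel (*po*, *vera*).
The last vowel of *pa* is /a/, which is a back vowel, so the suffix is -pab, giving *papab*.
The last vowel of *vui* is /i/, which is a front vowel, so the suffix is -fe, giving *vuife*.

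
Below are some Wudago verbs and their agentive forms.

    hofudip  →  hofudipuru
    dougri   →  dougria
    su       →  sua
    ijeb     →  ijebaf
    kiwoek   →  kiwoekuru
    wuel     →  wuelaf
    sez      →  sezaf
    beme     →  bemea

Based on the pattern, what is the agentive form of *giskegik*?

The suffix is conditioned by the final sound: -uru when the stem ends in a voiceless consonant (*hofudip*, *kiwoek*); -af when the stem ends in a voiced consonant (*ijeb*, *wuel*, *sez*); -a when the stem ends in a vowel (*dougri*, *su*, *beme*).
The final sound of *giskegik* is /k/, which is a voiceless consonant, so the suffix is -uru, giving *giskegikuru*.

giskegikuru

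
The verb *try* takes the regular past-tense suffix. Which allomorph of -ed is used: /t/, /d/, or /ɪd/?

/d/

The stem *try* ends in a voiced sound other than /d/.
The -ed suffix is realized as /ɪd/ after /t, d/; as /t/ after other voiceless consonants; and as /d/ after other voiced sounds.
So -ed on *try* is pronounced /d/.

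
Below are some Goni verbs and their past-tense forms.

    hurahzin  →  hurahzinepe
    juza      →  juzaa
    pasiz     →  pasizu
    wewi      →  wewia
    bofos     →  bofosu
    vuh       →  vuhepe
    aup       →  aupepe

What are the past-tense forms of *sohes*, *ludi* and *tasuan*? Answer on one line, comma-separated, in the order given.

The alternation tracks the final sound of the stem — -u when the stem ends in a sibilant (*pasiz*, *bofos*); -epe when the stem ends in a non-sibilant consonant (*hurahzin*, *vuh*, *aup*); -a when the stem ends in a vowel (*juza*, *wewi*).
*sohes*: final sound = /s/, a sibilant → -u → *sohesu*.
*ludi* — final sound /i/ (a vowel) → -a → *ludia*.
*tasuan* — final sound /n/ (a non-sibilant consonant) → -epe → *tasuanepe*.

sohesu, ludia, tasuanepe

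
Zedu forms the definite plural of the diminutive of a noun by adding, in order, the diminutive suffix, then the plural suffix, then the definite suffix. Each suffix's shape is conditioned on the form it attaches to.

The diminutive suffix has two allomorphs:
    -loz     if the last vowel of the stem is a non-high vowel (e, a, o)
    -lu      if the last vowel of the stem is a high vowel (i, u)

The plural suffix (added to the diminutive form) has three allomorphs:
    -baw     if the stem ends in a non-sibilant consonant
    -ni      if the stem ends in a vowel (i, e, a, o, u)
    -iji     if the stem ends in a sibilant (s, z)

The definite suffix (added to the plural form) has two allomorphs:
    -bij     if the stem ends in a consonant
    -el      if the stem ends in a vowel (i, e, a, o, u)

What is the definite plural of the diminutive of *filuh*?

filuhluniel

Since the last vowel of *filuh* is /u/ (a high vowel), it takes -lu, giving *filuhlu*.
The diminutive form *filuhlu*: final sound = /u/, a vowel → -ni → *filuhluni*.
The final sound of the plural form *filuhluni* is /i/, which is a vowel, so the definite suffix is -el, giving *filuhluniel*.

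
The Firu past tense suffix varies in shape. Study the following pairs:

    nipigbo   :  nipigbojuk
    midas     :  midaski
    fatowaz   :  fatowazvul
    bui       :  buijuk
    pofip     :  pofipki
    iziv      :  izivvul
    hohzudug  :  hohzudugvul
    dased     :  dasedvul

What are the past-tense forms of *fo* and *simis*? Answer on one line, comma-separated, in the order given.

fojuk, simiski

The pattern is voicing of the final sound: -ki when the stem ends in a voiceless consonant (*midas*, *pofip*); -vul when the stem ends in a voiced consonant (*fatowaz*, *iziv*, *hohzudug*, *dased*); -juk when the stem ends in a vowel (*nipigbo*, *bui*).
*fo*: final sound = /o/, a vowel → -juk → *fojuk*.
*simis* — final sound /s/ (a voiceless consonant) → -ki → *simiski*.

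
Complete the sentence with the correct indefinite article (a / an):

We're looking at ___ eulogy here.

a

The indefinite article is chosen by the initial *sound* of the following word, not its spelling.
*eulogy* begins with the sound /juː/ (eu pronounced /juː/) — a consonant sound.
So the article is *a*: We're looking at a eulogy here.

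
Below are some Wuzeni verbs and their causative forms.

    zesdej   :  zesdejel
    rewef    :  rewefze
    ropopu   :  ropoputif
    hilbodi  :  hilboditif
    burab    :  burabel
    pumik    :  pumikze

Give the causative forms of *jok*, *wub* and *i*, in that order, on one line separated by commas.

jokze, wubel, itif

The pattern is voicing of the final sound: -ze when the stem ends in a voiceless consonant (*rewef*, *pumik*); -el when the stem ends in a voiced consonant (*zesdej*, *burab*); -tif when the stem ends in a vowel (*ropopu*, *hilbodi*).
*jok*: final sound = /k/, a voiceless consonant → -ze → *jokze*.
*wub* — final sound /b/ (a voiced consonant) → -el → *wubel*.
The final sound of *i* is /i/, which is a vowel, so the suffix is -tif, giving *itif*.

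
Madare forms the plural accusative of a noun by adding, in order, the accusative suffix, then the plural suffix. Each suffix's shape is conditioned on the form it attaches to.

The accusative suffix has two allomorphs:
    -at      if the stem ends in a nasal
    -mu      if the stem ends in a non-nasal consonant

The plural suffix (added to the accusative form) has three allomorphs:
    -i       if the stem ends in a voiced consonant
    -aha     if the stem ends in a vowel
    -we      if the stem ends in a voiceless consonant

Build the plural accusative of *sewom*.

sewomatwe

Since the final consonant of *sewom* is /m/ (a nasal), it takes -at, giving *sewomat*.
The accusative form *sewomat* — final sound /t/ (a voiceless consonant) → -we → *sewomatwe*.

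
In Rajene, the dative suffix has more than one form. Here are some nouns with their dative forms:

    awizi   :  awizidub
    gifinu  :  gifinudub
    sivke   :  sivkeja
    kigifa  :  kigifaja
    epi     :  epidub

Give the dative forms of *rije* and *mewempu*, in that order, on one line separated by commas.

The suffix is conditioned by the last vowel: -dub when the last vowel of the stem is a high vowel (*awizi*, *gifinu*, *epi*); -ja when the last vowel of the stem is a non-high vowel (*sivke*, *kigifa*).
*rije* — last vowel /e/ (a non-high vowel) → -ja → *rijeja*.
Since the last vowel of *mewempu* is /u/ (a high vowel), it takes -dub, giving *mewempudub*.

rijeja, mewempudub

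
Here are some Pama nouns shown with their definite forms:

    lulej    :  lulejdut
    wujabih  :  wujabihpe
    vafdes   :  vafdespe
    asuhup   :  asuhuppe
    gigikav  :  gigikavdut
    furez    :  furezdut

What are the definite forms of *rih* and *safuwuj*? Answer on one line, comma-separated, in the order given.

rihpe, safuwujdut

The suffix is conditioned by the final consonant: -pe when the stem ends in a voiceless consonant (*wujabih*, *vafdes*, *asuhup*); -dut when the stem ends in a voiced consonant (*lulej*, *gigikav*, *furez*).
Since the final consonant of *rih* is /h/ (voiceless), it takes -pe, giving *rihpe*.
*safuwuj*: final consonant = /j/, voiced → -dut → *safuwujdut*.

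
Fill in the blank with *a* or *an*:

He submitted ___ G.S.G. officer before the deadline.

a

The indefinite article is chosen by the initial *sound* of the following word, not its spelling.
The initialism *G.S.G.* is read letter by letter; the first letter, G, is pronounced /dʒiː/, which begins with a consonant sound.
So the article is *a*: He submitted a G.S.G. officer before the deadline.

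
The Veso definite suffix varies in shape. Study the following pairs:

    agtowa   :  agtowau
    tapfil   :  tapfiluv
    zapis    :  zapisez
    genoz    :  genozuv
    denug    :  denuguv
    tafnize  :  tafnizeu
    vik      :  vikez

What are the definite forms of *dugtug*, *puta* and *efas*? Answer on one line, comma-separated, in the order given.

dugtuguv, putau, efasez

The pattern is voicing of the final sound: -ez when the stem ends in a voiceless consonant (*zapis*, *vik*); -uv when the stem ends in a voiced consonant (*tapfil*, *genoz*, *denug*); -u when the stem ends in a vowel (*agtowa*, *tafnize*).
*dugtug* — final sound /g/ (a voiced consonant) → -uv → *dugtuguv*.
*puta*: final sound = /a/, a vowel → -u → *putau*.
*efas*: final sound = /s/, a voiceless consonant → -ez → *efasez*.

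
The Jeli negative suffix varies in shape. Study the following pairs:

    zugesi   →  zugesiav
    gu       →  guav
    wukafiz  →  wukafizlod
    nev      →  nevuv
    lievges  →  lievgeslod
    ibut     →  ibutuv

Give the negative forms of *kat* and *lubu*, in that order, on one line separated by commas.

katuv, lubuav

The alternation tracks the final sound of the stem — -lod when the stem ends in a sibilant (*wukafiz*, *lievges*); -uv when the stem ends in a non-sibilant consonant (*nev*, *ibut*); -av when the stem ends in a vowel (*zugesi*, *gu*).
Since the final sound of *kat* is /t/ (a non-sibilant consonant), it takes -uv, giving *katuv*.
The final sound of *lubu* is /u/, which is a vowel, so the suffix is -av, giving *lubuav*.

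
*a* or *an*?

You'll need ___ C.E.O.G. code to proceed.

The indefinite article is chosen by the initial *sound* of the following word, not its spelling.
The initialism *C.E.O.G.* is read letter by letter; the first letter, C, is pronounced /siː/, which begins with a consonant sound.
So the article is *a*: You'll need a C.E.O.G. code to proceed.

a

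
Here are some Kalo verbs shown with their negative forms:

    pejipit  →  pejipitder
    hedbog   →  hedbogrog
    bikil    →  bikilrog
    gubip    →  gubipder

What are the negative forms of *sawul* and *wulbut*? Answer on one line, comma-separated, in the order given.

The pattern is voicing of the final consonant: -der when the stem ends in a voiceless consonant (*pejipit*, *gubip*); -rog when the stem ends in a voiced consonant (*hedbog*, *bikil*).
*sawul* — final consonant /l/ (voiced) → -rog → *sawulrog*.
*wulbut* — final consonant /t/ (voiceless) → -der → *wulbutder*.

sawulrog, wulbutder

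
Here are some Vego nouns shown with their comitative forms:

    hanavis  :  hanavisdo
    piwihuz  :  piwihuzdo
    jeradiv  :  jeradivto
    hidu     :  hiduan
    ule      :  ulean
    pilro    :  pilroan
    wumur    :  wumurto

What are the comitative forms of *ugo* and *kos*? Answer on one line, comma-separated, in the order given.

ugoan, kosdo

Looking at the final sound of each stem: -do when the stem ends in a sibilant (*hanavis*, *piwihuz*); -to when the stem ends in a non-sibilant consonant (*jeradiv*, *wumur*); -an when the stem ends in a vowel (*hidu*, *ule*, *pilro*).
*ugo*: final sound = /o/, a vowel → -an → *ugoan*.
*kos* — final sound /s/ (a sibilant) → -do → *kosdo*.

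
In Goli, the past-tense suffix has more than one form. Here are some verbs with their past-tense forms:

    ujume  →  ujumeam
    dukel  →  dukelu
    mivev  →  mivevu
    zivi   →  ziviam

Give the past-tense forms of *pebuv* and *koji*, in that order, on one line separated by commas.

Looking at the final sound of each stem: -u when the stem ends in a consonant (*dukel*, *mivev*); -am when the stem ends in a vowel (*ujume*, *zivi*).
*pebuv*: final sound = /v/, a consonant → -u → *pebuvu*.
Since the final sound of *koji* is /i/ (a vowel), it takes -am, giving *kojiam*.

pebuvu, kojiam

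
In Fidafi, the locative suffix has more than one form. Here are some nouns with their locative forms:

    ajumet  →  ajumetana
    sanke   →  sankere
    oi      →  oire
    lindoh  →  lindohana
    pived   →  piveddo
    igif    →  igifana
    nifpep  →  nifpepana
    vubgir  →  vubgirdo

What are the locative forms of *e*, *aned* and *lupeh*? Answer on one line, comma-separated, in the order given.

The alternation tracks the final sound of the stem — -ana when the stem ends in a voiceless consonant (*ajumet*, *lindoh*, *igif*, *nifpep*); -do when the stem ends in a voiced consonant (*pived*, *vubgir*); -re when the stem ends in a vowel (*sanke*, *oi*).
The final sound of *e* is /e/, which is a vowel, so the suffix is -re, giving *ere*.
*aned*: final sound = /d/, a voiced consonant → -do → *aneddo*.
Since the final sound of *lupeh* is /h/ (a voiceless consonant), it takes -ana, giving *lupehana*.

ere, aneddo, lupehana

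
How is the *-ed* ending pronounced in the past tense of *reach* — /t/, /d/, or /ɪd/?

The stem *reach* ends in a voiceless consonant other than /t/.
The -ed suffix is realized as /ɪd/ after /t, d/; as /t/ after other voiceless consonants; and as /d/ after other voiced sounds.
So -ed on *reach* is pronounced /t/.

/t/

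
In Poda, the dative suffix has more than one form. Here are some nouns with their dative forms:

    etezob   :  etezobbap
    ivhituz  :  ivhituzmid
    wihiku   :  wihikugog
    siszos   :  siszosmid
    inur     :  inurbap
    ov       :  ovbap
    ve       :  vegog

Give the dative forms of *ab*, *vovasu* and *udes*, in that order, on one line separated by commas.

abbap, vovasugog, udesmid

The alternation tracks the final sound of the stem — -mid when the stem ends in a sibilant (*ivhituz*, *siszos*); -bap when the stem ends in a non-sibilant consonant (*etezob*, *inur*, *ov*); -gog when the stem ends in a vowel (*wihiku*, *ve*).
The final sound of *ab* is /b/, which is a non-sibilant consonant, so the suffix is -bap, giving *abbap*.
Since the final sound of *vovasu* is /u/ (a vowel), it takes -gog, giving *vovasugog*.
*udes*: final sound = /s/, a sibilant → -mid → *udesmid*.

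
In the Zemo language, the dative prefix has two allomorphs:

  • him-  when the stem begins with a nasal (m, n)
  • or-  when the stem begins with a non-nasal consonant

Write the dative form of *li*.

*li* — first consonant /l/ (non-nasal) → or- → *orli*.

orli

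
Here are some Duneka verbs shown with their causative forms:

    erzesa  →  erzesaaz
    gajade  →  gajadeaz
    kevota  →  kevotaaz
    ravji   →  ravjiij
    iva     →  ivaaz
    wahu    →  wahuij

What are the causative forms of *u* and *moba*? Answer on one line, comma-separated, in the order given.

uij, mobaaz

Looking at the last vowel of each stem: -ij when the last vowel of the stem is a high vowel (*ravji*, *wahu*); -az when the last vowel of the stem is a non-high vowel (*erzesa*, *gajade*, *kevota*, *iva*).
*u* — last vowel /u/ (a high vowel) → -ij → *uij*.
The last vowel of *moba* is /a/, which is a non-high vowel, so the suffix is -az, giving *mobaaz*.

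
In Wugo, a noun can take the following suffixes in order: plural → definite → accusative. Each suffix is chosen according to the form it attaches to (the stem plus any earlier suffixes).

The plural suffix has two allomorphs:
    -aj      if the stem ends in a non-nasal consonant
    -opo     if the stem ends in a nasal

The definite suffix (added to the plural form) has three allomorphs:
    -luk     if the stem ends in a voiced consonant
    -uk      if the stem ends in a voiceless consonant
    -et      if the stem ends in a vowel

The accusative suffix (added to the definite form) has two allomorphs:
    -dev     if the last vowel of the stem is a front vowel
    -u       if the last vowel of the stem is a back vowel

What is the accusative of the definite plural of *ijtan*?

ijtanopoetdev

*ijtan* — final consonant /n/ (a nasal) → -opo → *ijtanopo*.
The plural form *ijtanopo* — final sound /o/ (a vowel) → -et → *ijtanopoet*.
Since the last vowel of the definite form *ijtanopoet* is /e/ (a front vowel), it takes -dev, giving *ijtanopoetdev*.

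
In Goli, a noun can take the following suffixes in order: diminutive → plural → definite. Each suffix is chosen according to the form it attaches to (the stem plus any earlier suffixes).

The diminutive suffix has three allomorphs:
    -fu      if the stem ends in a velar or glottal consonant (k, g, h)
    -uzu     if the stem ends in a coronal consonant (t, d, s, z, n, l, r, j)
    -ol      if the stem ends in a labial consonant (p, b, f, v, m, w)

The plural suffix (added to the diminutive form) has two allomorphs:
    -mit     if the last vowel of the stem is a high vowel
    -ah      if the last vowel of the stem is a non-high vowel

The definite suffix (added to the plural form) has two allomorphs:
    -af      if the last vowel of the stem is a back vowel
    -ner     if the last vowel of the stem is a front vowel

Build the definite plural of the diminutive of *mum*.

The final consonant of *mum* is /m/, which is labial, so the diminutive suffix is -ol, giving *mumol*.
Since the last vowel of the diminutive form *mumol* is /o/ (a non-high vowel), it takes -ah, giving *mumolah*.
Since the last vowel of the plural form *mumolah* is /a/ (a back vowel), it takes -af, giving *mumolahaf*.

mumolahaf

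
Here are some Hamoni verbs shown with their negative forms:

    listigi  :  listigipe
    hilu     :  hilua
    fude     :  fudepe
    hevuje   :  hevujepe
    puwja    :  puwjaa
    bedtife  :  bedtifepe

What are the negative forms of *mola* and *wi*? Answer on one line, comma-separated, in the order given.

The pattern is front/back vowel harmony: -pe when the last vowel of the stem is a front vowel (*listigi*, *fude*, *hevuje*, *bedtife*); -a when the last vowel of the stem is a back vowel (*hilu*, *puwja*).
Since the last vowel of *mola* is /a/ (a back vowel), it takes -a, giving *molaa*.
*wi*: last vowel = /i/, a front vowel → -pe → *wipe*.

molaa, wipe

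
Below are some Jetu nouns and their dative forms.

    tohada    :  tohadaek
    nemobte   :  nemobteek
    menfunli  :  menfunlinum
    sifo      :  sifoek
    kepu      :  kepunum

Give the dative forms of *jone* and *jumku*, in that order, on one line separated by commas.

The pattern is height harmony: -num when the last vowel of the stem is a high vowel (*menfunli*, *kepu*); -ek when the last vowel of the stem is a non-high vowel (*tohada*, *nemobte*, *sifo*).
The last vowel of *jone* is /e/, which is a non-high vowel, so the suffix is -ek, giving *joneek*.
Since the last vowel of *jumku* is /u/ (a high vowel), it takes -num, giving *jumkunum*.

joneek, jumkunum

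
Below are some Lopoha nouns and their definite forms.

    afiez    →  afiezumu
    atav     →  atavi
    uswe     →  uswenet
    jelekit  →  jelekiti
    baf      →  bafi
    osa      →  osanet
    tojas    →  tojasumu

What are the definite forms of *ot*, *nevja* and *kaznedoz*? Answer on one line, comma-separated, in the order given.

oti, nevjanet, kaznedozumu

The alternation tracks the final sound of the stem — -umu when the stem ends in a sibilant (*afiez*, *tojas*); -i when the stem ends in a non-sibilant consonant (*atav*, *jelekit*, *baf*); -net when the stem ends in a vowel (*uswe*, *osa*).
*ot*: final sound = /t/, a non-sibilant consonant → -i → *oti*.
The final sound of *nevja* is /a/, which is a vowel, so the suffix is -net, giving *nevjanet*.
*kaznedoz*: final sound = /z/, a sibilant → -umu → *kaznedozumu*.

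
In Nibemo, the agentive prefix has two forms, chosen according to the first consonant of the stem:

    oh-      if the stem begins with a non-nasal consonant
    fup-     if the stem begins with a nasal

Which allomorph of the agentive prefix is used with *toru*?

*toru* — first consonant /t/ (non-nasal) → oh-.

oh-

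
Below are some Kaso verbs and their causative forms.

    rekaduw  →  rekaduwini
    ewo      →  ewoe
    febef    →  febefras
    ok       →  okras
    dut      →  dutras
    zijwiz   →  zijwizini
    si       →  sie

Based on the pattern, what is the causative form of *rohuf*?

rohufras

Looking at the final sound of each stem: -ras when the stem ends in a voiceless consonant (*febef*, *ok*, *dut*); -ini when the stem ends in a voiced consonant (*rekaduw*, *zijwiz*); -e when the stem ends in a vowel (*ewo*, *si*).
The final sound of *rohuf* is /f/, which is a voiceless consonant, so the suffix is -ras, giving *rohufras*.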